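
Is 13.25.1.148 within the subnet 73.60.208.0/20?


Subnet network: 73.60.208.0
Test IP AND mask: 13.25.0.0
No, 13.25.1.148 is not in 73.60.208.0/20


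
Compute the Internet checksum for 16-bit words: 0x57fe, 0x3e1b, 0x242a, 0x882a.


Sum all words (with carry folding):
+ 0x57fe = 0x57fe
+ 0x3e1b = 0x9619
+ 0x242a = 0xba43
+ 0x882a = 0x426e
One's complement: ~0x426e
Checksum = 0xbd91


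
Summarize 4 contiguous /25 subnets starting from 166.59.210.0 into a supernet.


Original prefix: /25
Number of subnets: 4 = 2^2
New prefix = 25 - 2 = 23
Supernet: 166.59.210.0/23


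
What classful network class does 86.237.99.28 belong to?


First octet: 86
Binary: 01010110
0xxxxxxx -> Class A (1-126)
Class A, default mask 255.0.0.0 (/8)


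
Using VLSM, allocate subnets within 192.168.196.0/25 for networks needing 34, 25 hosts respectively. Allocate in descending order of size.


34 hosts -> /26 (62 usable): 192.168.196.0/26
25 hosts -> /27 (30 usable): 192.168.196.64/27
Allocation: 192.168.196.0/26 (34 hosts, 62 usable); 192.168.196.64/27 (25 hosts, 30 usable)


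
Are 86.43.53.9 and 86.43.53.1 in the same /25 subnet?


Mask: 255.255.255.128
86.43.53.9 AND mask = 86.43.53.0
86.43.53.1 AND mask = 86.43.53.0
Yes, same subnet (86.43.53.0)


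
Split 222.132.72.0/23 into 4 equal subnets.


New prefix = 23 + 2 = 25
Each subnet has 128 addresses
  222.132.72.0/25
  222.132.72.128/25
  222.132.73.0/25
  222.132.73.128/25
Subnets: 222.132.72.0/25, 222.132.72.128/25, 222.132.73.0/25, 222.132.73.128/25


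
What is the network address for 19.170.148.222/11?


IP:   00010011.10101010.10010100.11011110
Mask: 11111111.11100000.00000000.00000000
AND operation:
Net:  00010011.10100000.00000000.00000000
Network: 19.160.0.0/11


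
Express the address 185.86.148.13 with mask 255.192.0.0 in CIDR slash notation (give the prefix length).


Binary: 11111111.11000000.00000000.00000000
Count leading 1s
Prefix: /10


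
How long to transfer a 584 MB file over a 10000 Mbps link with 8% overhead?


Effective throughput = 10000 * (1 - 8/100) = 9200 Mbps
File size in Mb = 584 * 8 = 4672 Mb
Time = 4672 / 9200
Time = 0.5078 seconds


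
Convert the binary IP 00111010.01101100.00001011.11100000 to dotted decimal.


00111010 = 58
01101100 = 108
00001011 = 11
11100000 = 224
IP: 58.108.11.224


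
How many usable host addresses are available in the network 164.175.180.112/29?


Host bits = 32 - 29 = 3
Total addresses = 2^3 = 8
Usable = total - 2 (network and broadcast)
Usable hosts: 6


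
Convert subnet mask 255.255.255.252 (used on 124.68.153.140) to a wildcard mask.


Subnet mask: 255.255.255.252
Wildcard = 255.255.255.255 - subnet mask
255 - 255 = 0
255 - 255 = 0
255 - 255 = 0
255 - 252 = 3
Wildcard: 0.0.0.3


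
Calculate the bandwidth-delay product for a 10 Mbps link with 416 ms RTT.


BDP = bandwidth * RTT
= 10 Mbps * 416 ms
= 10 * 1e6 * 416 / 1000 bits
= 4160000 bits
= 520000 bytes
= 507.8125 KB
BDP = 4160000 bits (520000 bytes)


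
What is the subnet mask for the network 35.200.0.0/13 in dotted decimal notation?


/13 means 13 network bits, 19 host bits
Binary: 11111111111110000000000000000000
Mask: 255.248.0.0


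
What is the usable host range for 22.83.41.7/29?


Network: 22.83.41.0
Broadcast: 22.83.41.7
First usable = network + 1
Last usable = broadcast - 1
Range: 22.83.41.1 to 22.83.41.6


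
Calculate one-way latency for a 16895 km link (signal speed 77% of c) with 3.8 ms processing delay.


Speed = 0.77 * 3e5 km/s = 231000 km/s
Propagation delay = 16895 / 231000 = 0.0731 s = 73.1385 ms
Processing delay = 3.8 ms
Total one-way latency = 76.9385 ms


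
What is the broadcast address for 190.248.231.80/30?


Network: 190.248.231.80/30
Host bits = 2
Set all host bits to 1:
Broadcast: 190.248.231.83


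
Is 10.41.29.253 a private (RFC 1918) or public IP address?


RFC 1918 private ranges:
  10.0.0.0/8 (10.0.0.0 - 10.255.255.255)
  172.16.0.0/12 (172.16.0.0 - 172.31.255.255)
  192.168.0.0/16 (192.168.0.0 - 192.168.255.255)
Private (in 10.0.0.0/8)


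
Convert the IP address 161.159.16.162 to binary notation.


161 = 10100001
159 = 10011111
16 = 00010000
162 = 10100010
Binary: 10100001.10011111.00010000.10100010


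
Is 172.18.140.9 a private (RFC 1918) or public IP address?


RFC 1918 private ranges:
  10.0.0.0/8 (10.0.0.0 - 10.255.255.255)
  172.16.0.0/12 (172.16.0.0 - 172.31.255.255)
  192.168.0.0/16 (192.168.0.0 - 192.168.255.255)
Private (in 172.16.0.0/12)


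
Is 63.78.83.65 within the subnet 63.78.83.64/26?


Subnet network: 63.78.83.64
Test IP AND mask: 63.78.83.64
Yes, 63.78.83.65 is in 63.78.83.64/26


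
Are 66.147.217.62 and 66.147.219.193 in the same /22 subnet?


Mask: 255.255.252.0
66.147.217.62 AND mask = 66.147.216.0
66.147.219.193 AND mask = 66.147.216.0
Yes, same subnet (66.147.216.0)


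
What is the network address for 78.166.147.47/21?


IP:   01001110.10100110.10010011.00101111
Mask: 11111111.11111111.11111000.00000000
AND operation:
Net:  01001110.10100110.10010000.00000000
Network: 78.166.144.0/21


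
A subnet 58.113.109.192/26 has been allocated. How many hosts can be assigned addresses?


Host bits = 32 - 26 = 6
Total addresses = 2^6 = 64
Usable = total - 2 (network and broadcast)
Usable hosts: 62


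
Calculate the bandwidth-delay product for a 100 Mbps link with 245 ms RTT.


BDP = bandwidth * RTT
= 100 Mbps * 245 ms
= 100 * 1e6 * 245 / 1000 bits
= 24500000 bits
= 3062500 bytes
= 2990.7227 KB
BDP = 24500000 bits (3062500 bytes)


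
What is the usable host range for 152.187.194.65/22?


Network: 152.187.192.0
Broadcast: 152.187.195.255
First usable = network + 1
Last usable = broadcast - 1
Range: 152.187.192.1 to 152.187.195.254


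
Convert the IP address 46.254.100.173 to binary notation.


46 = 00101110
254 = 11111110
100 = 01100100
173 = 10101101
Binary: 00101110.11111110.01100100.10101101


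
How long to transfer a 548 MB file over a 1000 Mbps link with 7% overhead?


Effective throughput = 1000 * (1 - 7/100) = 930.0 Mbps
File size in Mb = 548 * 8 = 4384 Mb
Time = 4384 / 930.0
Time = 4.714 seconds


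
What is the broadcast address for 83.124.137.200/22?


Network: 83.124.136.0/22
Host bits = 10
Set all host bits to 1:
Broadcast: 83.124.139.255


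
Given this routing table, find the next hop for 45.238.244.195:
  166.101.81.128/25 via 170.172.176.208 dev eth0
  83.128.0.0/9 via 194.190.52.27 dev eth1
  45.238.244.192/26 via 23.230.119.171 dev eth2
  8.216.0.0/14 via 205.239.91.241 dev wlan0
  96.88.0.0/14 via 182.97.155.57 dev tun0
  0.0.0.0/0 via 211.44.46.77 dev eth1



Longest prefix match for 45.238.244.195:
  /25 166.101.81.128: no
  /9 83.128.0.0: no
  /26 45.238.244.192: MATCH
  /14 8.216.0.0: no
  /14 96.88.0.0: no
  /0 0.0.0.0: MATCH
Selected: next-hop 23.230.119.171 via eth2 (matched /26)


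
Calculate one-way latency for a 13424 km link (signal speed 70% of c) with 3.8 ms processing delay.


Speed = 0.7 * 3e5 km/s = 210000 km/s
Propagation delay = 13424 / 210000 = 0.0639 s = 63.9238 ms
Processing delay = 3.8 ms
Total one-way latency = 67.7238 ms


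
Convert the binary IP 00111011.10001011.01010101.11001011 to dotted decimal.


00111011 = 59
10001011 = 139
01010101 = 85
11001011 = 203
IP: 59.139.85.203


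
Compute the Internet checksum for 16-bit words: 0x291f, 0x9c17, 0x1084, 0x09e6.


Sum all words (with carry folding):
+ 0x291f = 0x291f
+ 0x9c17 = 0xc536
+ 0x1084 = 0xd5ba
+ 0x09e6 = 0xdfa0
One's complement: ~0xdfa0
Checksum = 0x205f


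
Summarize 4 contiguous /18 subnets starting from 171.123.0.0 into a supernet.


Original prefix: /18
Number of subnets: 4 = 2^2
New prefix = 18 - 2 = 16
Supernet: 171.123.0.0/16


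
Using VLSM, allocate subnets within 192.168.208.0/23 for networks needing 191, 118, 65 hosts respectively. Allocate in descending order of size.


191 hosts -> /24 (254 usable): 192.168.208.0/24
118 hosts -> /25 (126 usable): 192.168.209.0/25
65 hosts -> /25 (126 usable): 192.168.209.128/25
Allocation: 192.168.208.0/24 (191 hosts, 254 usable); 192.168.209.0/25 (118 hosts, 126 usable); 192.168.209.128/25 (65 hosts, 126 usable)


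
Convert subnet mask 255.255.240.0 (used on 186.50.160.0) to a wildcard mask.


Subnet mask: 255.255.240.0
Wildcard = 255.255.255.255 - subnet mask
255 - 255 = 0
255 - 255 = 0
255 - 240 = 15
255 - 0 = 255
Wildcard: 0.0.15.255


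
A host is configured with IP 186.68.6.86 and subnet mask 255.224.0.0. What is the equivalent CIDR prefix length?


Binary: 11111111.11100000.00000000.00000000
Count leading 1s
Prefix: /11


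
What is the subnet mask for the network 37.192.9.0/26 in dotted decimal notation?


/26 means 26 network bits, 6 host bits
Binary: 11111111111111111111111111000000
Mask: 255.255.255.192


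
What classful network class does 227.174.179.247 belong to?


First octet: 227
Binary: 11100011
1110xxxx -> Class D (224-239)
Class D (multicast), default mask N/A


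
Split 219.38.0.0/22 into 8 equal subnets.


New prefix = 22 + 3 = 25
Each subnet has 128 addresses
  219.38.0.0/25
  219.38.0.128/25
  219.38.1.0/25
  219.38.1.128/25
  219.38.2.0/25
  219.38.2.128/25
  219.38.3.0/25
  219.38.3.128/25
Subnets: 219.38.0.0/25, 219.38.0.128/25, 219.38.1.0/25, 219.38.1.128/25, 219.38.2.0/25, 219.38.2.128/25, 219.38.3.0/25, 219.38.3.128/25


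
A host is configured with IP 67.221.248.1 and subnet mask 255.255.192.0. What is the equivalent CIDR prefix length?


Binary: 11111111.11111111.11000000.00000000
Count leading 1s
Prefix: /18


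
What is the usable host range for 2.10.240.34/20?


Network: 2.10.240.0
Broadcast: 2.10.255.255
First usable = network + 1
Last usable = broadcast - 1
Range: 2.10.240.1 to 2.10.255.254


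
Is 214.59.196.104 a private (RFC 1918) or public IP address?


RFC 1918 private ranges:
  10.0.0.0/8 (10.0.0.0 - 10.255.255.255)
  172.16.0.0/12 (172.16.0.0 - 172.31.255.255)
  192.168.0.0/16 (192.168.0.0 - 192.168.255.255)
Public (not in any RFC 1918 range)


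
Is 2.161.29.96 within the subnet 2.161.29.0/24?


Subnet network: 2.161.29.0
Test IP AND mask: 2.161.29.0
Yes, 2.161.29.96 is in 2.161.29.0/24


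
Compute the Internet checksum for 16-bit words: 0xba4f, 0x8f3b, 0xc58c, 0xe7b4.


Sum all words (with carry folding):
+ 0xba4f = 0xba4f
+ 0x8f3b = 0x498b
+ 0xc58c = 0x0f18
+ 0xe7b4 = 0xf6cc
One's complement: ~0xf6cc
Checksum = 0x0933


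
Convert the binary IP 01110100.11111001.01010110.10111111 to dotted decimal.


01110100 = 116
11111001 = 249
01010110 = 86
10111111 = 191
IP: 116.249.86.191


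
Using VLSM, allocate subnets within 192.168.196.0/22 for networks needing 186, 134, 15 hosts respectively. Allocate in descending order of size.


186 hosts -> /24 (254 usable): 192.168.196.0/24
134 hosts -> /24 (254 usable): 192.168.197.0/24
15 hosts -> /27 (30 usable): 192.168.198.0/27
Allocation: 192.168.196.0/24 (186 hosts, 254 usable); 192.168.197.0/24 (134 hosts, 254 usable); 192.168.198.0/27 (15 hosts, 30 usable)


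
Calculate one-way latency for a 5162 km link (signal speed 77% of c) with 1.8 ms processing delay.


Speed = 0.77 * 3e5 km/s = 231000 km/s
Propagation delay = 5162 / 231000 = 0.0223 s = 22.3463 ms
Processing delay = 1.8 ms
Total one-way latency = 24.1463 ms


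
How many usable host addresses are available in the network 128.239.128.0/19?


Host bits = 32 - 19 = 13
Total addresses = 2^13 = 8192
Usable = total - 2 (network and broadcast)
Usable hosts: 8190


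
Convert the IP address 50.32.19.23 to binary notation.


50 = 00110010
32 = 00100000
19 = 00010011
23 = 00010111
Binary: 00110010.00100000.00010011.00010111


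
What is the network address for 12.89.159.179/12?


IP:   00001100.01011001.10011111.10110011
Mask: 11111111.11110000.00000000.00000000
AND operation:
Net:  00001100.01010000.00000000.00000000
Network: 12.80.0.0/12


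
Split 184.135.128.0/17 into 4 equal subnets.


New prefix = 17 + 2 = 19
Each subnet has 8192 addresses
  184.135.128.0/19
  184.135.160.0/19
  184.135.192.0/19
  184.135.224.0/19
Subnets: 184.135.128.0/19, 184.135.160.0/19, 184.135.192.0/19, 184.135.224.0/19


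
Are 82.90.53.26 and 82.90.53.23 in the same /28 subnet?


Mask: 255.255.255.240
82.90.53.26 AND mask = 82.90.53.16
82.90.53.23 AND mask = 82.90.53.16
Yes, same subnet (82.90.53.16)


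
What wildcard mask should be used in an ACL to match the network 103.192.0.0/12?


Subnet mask: 255.240.0.0
Wildcard = 255.255.255.255 - subnet mask
255 - 255 = 0
255 - 240 = 15
255 - 0 = 255
255 - 0 = 255
Wildcard: 0.15.255.255


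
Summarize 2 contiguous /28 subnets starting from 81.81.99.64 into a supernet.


Original prefix: /28
Number of subnets: 2 = 2^1
New prefix = 28 - 1 = 27
Supernet: 81.81.99.64/27


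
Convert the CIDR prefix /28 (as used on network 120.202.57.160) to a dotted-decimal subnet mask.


/28 means 28 network bits, 4 host bits
Binary: 11111111111111111111111111110000
Mask: 255.255.255.240


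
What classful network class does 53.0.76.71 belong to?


First octet: 53
Binary: 00110101
0xxxxxxx -> Class A (1-126)
Class A, default mask 255.0.0.0 (/8)


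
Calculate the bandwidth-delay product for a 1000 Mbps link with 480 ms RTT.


BDP = bandwidth * RTT
= 1000 Mbps * 480 ms
= 1000 * 1e6 * 480 / 1000 bits
= 480000000 bits
= 60000000 bytes
= 58593.75 KB
BDP = 480000000 bits (60000000 bytes)


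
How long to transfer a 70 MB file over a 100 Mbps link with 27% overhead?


Effective throughput = 100 * (1 - 27/100) = 73 Mbps
File size in Mb = 70 * 8 = 560 Mb
Time = 560 / 73
Time = 7.6712 seconds


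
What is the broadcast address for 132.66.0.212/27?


Network: 132.66.0.192/27
Host bits = 5
Set all host bits to 1:
Broadcast: 132.66.0.223


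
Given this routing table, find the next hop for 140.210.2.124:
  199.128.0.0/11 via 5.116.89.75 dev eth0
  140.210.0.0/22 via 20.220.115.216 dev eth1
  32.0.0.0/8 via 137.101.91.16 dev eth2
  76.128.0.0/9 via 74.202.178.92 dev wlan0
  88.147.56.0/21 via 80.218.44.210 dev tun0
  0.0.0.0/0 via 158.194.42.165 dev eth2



Longest prefix match for 140.210.2.124:
  /11 199.128.0.0: no
  /22 140.210.0.0: MATCH
  /8 32.0.0.0: no
  /9 76.128.0.0: no
  /21 88.147.56.0: no
  /0 0.0.0.0: MATCH
Selected: next-hop 20.220.115.216 via eth1 (matched /22)


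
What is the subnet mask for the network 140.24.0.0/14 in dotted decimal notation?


/14 means 14 network bits, 18 host bits
Binary: 11111111111111000000000000000000
Mask: 255.252.0.0


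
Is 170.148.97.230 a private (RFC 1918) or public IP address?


RFC 1918 private ranges:
  10.0.0.0/8 (10.0.0.0 - 10.255.255.255)
  172.16.0.0/12 (172.16.0.0 - 172.31.255.255)
  192.168.0.0/16 (192.168.0.0 - 192.168.255.255)
Public (not in any RFC 1918 range)


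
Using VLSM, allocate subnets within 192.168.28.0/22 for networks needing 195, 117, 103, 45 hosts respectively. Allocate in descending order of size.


195 hosts -> /24 (254 usable): 192.168.28.0/24
117 hosts -> /25 (126 usable): 192.168.29.0/25
103 hosts -> /25 (126 usable): 192.168.29.128/25
45 hosts -> /26 (62 usable): 192.168.30.0/26
Allocation: 192.168.28.0/24 (195 hosts, 254 usable); 192.168.29.0/25 (117 hosts, 126 usable); 192.168.29.128/25 (103 hosts, 126 usable); 192.168.30.0/26 (45 hosts, 62 usable)


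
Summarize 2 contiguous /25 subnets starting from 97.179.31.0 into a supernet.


Original prefix: /25
Number of subnets: 2 = 2^1
New prefix = 25 - 1 = 24
Supernet: 97.179.31.0/24


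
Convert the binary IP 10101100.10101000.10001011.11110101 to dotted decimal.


10101100 = 172
10101000 = 168
10001011 = 139
11110101 = 245
IP: 172.168.139.245


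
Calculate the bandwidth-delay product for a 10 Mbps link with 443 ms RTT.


BDP = bandwidth * RTT
= 10 Mbps * 443 ms
= 10 * 1e6 * 443 / 1000 bits
= 4430000 bits
= 553750 bytes
= 540.7715 KB
BDP = 4430000 bits (553750 bytes)


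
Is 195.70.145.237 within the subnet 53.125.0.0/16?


Subnet network: 53.125.0.0
Test IP AND mask: 195.70.0.0
No, 195.70.145.237 is not in 53.125.0.0/16


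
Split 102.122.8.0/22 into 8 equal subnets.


New prefix = 22 + 3 = 25
Each subnet has 128 addresses
  102.122.8.0/25
  102.122.8.128/25
  102.122.9.0/25
  102.122.9.128/25
  102.122.10.0/25
  102.122.10.128/25
  102.122.11.0/25
  102.122.11.128/25
Subnets: 102.122.8.0/25, 102.122.8.128/25, 102.122.9.0/25, 102.122.9.128/25, 102.122.10.0/25, 102.122.10.128/25, 102.122.11.0/25, 102.122.11.128/25


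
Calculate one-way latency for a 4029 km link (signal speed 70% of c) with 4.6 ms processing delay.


Speed = 0.7 * 3e5 km/s = 210000 km/s
Propagation delay = 4029 / 210000 = 0.0192 s = 19.1857 ms
Processing delay = 4.6 ms
Total one-way latency = 23.7857 ms


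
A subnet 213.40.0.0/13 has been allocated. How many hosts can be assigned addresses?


Host bits = 32 - 13 = 19
Total addresses = 2^19 = 524288
Usable = total - 2 (network and broadcast)
Usable hosts: 524286


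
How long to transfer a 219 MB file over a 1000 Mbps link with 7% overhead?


Effective throughput = 1000 * (1 - 7/100) = 930.0 Mbps
File size in Mb = 219 * 8 = 1752 Mb
Time = 1752 / 930.0
Time = 1.8839 seconds


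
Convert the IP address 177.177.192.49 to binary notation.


177 = 10110001
177 = 10110001
192 = 11000000
49 = 00110001
Binary: 10110001.10110001.11000000.00110001


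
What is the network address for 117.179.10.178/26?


IP:   01110101.10110011.00001010.10110010
Mask: 11111111.11111111.11111111.11000000
AND operation:
Net:  01110101.10110011.00001010.10000000
Network: 117.179.10.128/26


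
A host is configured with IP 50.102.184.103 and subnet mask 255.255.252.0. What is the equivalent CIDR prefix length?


Binary: 11111111.11111111.11111100.00000000
Count leading 1s
Prefix: /22


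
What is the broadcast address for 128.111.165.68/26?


Network: 128.111.165.64/26
Host bits = 6
Set all host bits to 1:
Broadcast: 128.111.165.127


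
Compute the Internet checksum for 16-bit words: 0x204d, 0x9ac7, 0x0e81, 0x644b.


Sum all words (with carry folding):
+ 0x204d = 0x204d
+ 0x9ac7 = 0xbb14
+ 0x0e81 = 0xc995
+ 0x644b = 0x2de1
One's complement: ~0x2de1
Checksum = 0xd21e


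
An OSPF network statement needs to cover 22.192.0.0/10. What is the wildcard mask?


Subnet mask: 255.192.0.0
Wildcard = 255.255.255.255 - subnet mask
255 - 255 = 0
255 - 192 = 63
255 - 0 = 255
255 - 0 = 255
Wildcard: 0.63.255.255


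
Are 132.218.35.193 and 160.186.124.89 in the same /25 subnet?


Mask: 255.255.255.128
132.218.35.193 AND mask = 132.218.35.128
160.186.124.89 AND mask = 160.186.124.0
No, different subnets (132.218.35.128 vs 160.186.124.0)


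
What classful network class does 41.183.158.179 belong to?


First octet: 41
Binary: 00101001
0xxxxxxx -> Class A (1-126)
Class A, default mask 255.0.0.0 (/8)


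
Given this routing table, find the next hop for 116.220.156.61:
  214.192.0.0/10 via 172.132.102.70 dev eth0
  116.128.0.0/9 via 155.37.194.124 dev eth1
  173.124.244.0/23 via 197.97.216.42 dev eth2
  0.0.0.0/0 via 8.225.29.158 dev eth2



Longest prefix match for 116.220.156.61:
  /10 214.192.0.0: no
  /9 116.128.0.0: MATCH
  /23 173.124.244.0: no
  /0 0.0.0.0: MATCH
Selected: next-hop 155.37.194.124 via eth1 (matched /9)


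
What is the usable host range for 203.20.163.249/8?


Network: 203.0.0.0
Broadcast: 203.255.255.255
First usable = network + 1
Last usable = broadcast - 1
Range: 203.0.0.1 to 203.255.255.254


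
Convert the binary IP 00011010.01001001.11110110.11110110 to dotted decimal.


00011010 = 26
01001001 = 73
11110110 = 246
11110110 = 246
IP: 26.73.246.246


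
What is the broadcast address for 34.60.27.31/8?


Network: 34.0.0.0/8
Host bits = 24
Set all host bits to 1:
Broadcast: 34.255.255.255


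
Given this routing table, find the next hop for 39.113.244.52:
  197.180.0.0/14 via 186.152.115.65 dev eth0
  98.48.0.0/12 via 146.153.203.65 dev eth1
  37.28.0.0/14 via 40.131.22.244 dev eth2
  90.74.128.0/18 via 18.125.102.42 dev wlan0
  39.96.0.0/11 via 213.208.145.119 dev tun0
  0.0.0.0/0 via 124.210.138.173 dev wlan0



Longest prefix match for 39.113.244.52:
  /14 197.180.0.0: no
  /12 98.48.0.0: no
  /14 37.28.0.0: no
  /18 90.74.128.0: no
  /11 39.96.0.0: MATCH
  /0 0.0.0.0: MATCH
Selected: next-hop 213.208.145.119 via tun0 (matched /11)


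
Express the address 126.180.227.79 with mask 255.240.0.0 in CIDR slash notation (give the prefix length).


Binary: 11111111.11110000.00000000.00000000
Count leading 1s
Prefix: /12


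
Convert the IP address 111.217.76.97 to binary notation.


111 = 01101111
217 = 11011001
76 = 01001100
97 = 01100001
Binary: 01101111.11011001.01001100.01100001


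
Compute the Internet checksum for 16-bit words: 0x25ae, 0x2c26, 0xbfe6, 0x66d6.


Sum all words (with carry folding):
+ 0x25ae = 0x25ae
+ 0x2c26 = 0x51d4
+ 0xbfe6 = 0x11bb
+ 0x66d6 = 0x7891
One's complement: ~0x7891
Checksum = 0x876e


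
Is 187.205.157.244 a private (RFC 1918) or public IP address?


RFC 1918 private ranges:
  10.0.0.0/8 (10.0.0.0 - 10.255.255.255)
  172.16.0.0/12 (172.16.0.0 - 172.31.255.255)
  192.168.0.0/16 (192.168.0.0 - 192.168.255.255)
Public (not in any RFC 1918 range)


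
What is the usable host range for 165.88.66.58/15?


Network: 165.88.0.0
Broadcast: 165.89.255.255
First usable = network + 1
Last usable = broadcast - 1
Range: 165.88.0.1 to 165.89.255.254


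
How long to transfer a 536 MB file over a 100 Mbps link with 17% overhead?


Effective throughput = 100 * (1 - 17/100) = 83 Mbps
File size in Mb = 536 * 8 = 4288 Mb
Time = 4288 / 83
Time = 51.6627 seconds


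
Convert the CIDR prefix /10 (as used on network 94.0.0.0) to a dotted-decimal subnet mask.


/10 means 10 network bits, 22 host bits
Binary: 11111111110000000000000000000000
Mask: 255.192.0.0


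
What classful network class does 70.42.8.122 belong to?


First octet: 70
Binary: 01000110
0xxxxxxx -> Class A (1-126)
Class A, default mask 255.0.0.0 (/8)


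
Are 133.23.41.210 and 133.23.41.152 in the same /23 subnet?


Mask: 255.255.254.0
133.23.41.210 AND mask = 133.23.40.0
133.23.41.152 AND mask = 133.23.40.0
Yes, same subnet (133.23.40.0)


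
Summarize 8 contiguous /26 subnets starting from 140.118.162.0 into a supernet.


Original prefix: /26
Number of subnets: 8 = 2^3
New prefix = 26 - 3 = 23
Supernet: 140.118.162.0/23


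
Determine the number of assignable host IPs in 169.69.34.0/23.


Host bits = 32 - 23 = 9
Total addresses = 2^9 = 512
Usable = total - 2 (network and broadcast)
Usable hosts: 510


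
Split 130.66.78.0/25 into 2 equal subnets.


New prefix = 25 + 1 = 26
Each subnet has 64 addresses
  130.66.78.0/26
  130.66.78.64/26
Subnets: 130.66.78.0/26, 130.66.78.64/26


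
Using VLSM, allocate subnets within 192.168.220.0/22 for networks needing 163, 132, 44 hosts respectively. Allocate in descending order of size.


163 hosts -> /24 (254 usable): 192.168.220.0/24
132 hosts -> /24 (254 usable): 192.168.221.0/24
44 hosts -> /26 (62 usable): 192.168.222.0/26
Allocation: 192.168.220.0/24 (163 hosts, 254 usable); 192.168.221.0/24 (132 hosts, 254 usable); 192.168.222.0/26 (44 hosts, 62 usable)


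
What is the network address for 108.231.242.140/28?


IP:   01101100.11100111.11110010.10001100
Mask: 11111111.11111111.11111111.11110000
AND operation:
Net:  01101100.11100111.11110010.10000000
Network: 108.231.242.128/28


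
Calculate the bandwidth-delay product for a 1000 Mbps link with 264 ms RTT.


BDP = bandwidth * RTT
= 1000 Mbps * 264 ms
= 1000 * 1e6 * 264 / 1000 bits
= 264000000 bits
= 33000000 bytes
= 32226.5625 KB
BDP = 264000000 bits (33000000 bytes)


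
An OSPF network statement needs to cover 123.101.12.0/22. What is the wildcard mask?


Subnet mask: 255.255.252.0
Wildcard = 255.255.255.255 - subnet mask
255 - 255 = 0
255 - 255 = 0
255 - 252 = 3
255 - 0 = 255
Wildcard: 0.0.3.255


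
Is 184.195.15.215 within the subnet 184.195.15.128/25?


Subnet network: 184.195.15.128
Test IP AND mask: 184.195.15.128
Yes, 184.195.15.215 is in 184.195.15.128/25


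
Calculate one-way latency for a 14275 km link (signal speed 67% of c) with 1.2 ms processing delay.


Speed = 0.67 * 3e5 km/s = 201000 km/s
Propagation delay = 14275 / 201000 = 0.071 s = 71.0199 ms
Processing delay = 1.2 ms
Total one-way latency = 72.2199 ms


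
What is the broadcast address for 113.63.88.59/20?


Network: 113.63.80.0/20
Host bits = 12
Set all host bits to 1:
Broadcast: 113.63.95.255


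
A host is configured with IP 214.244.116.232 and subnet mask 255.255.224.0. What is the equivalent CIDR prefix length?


Binary: 11111111.11111111.11100000.00000000
Count leading 1s
Prefix: /19


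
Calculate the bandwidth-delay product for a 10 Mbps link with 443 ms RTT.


BDP = bandwidth * RTT
= 10 Mbps * 443 ms
= 10 * 1e6 * 443 / 1000 bits
= 4430000 bits
= 553750 bytes
= 540.7715 KB
BDP = 4430000 bits (553750 bytes)


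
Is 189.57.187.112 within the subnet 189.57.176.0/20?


Subnet network: 189.57.176.0
Test IP AND mask: 189.57.176.0
Yes, 189.57.187.112 is in 189.57.176.0/20


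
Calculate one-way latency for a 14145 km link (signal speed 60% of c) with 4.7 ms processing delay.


Speed = 0.6 * 3e5 km/s = 180000 km/s
Propagation delay = 14145 / 180000 = 0.0786 s = 78.5833 ms
Processing delay = 4.7 ms
Total one-way latency = 83.2833 ms


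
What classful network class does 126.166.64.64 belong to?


First octet: 126
Binary: 01111110
0xxxxxxx -> Class A (1-126)
Class A, default mask 255.0.0.0 (/8)


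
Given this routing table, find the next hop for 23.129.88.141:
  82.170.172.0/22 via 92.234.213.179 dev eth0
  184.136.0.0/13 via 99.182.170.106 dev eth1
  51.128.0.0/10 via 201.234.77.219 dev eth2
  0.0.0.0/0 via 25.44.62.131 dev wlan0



Longest prefix match for 23.129.88.141:
  /22 82.170.172.0: no
  /13 184.136.0.0: no
  /10 51.128.0.0: no
  /0 0.0.0.0: MATCH
Selected: next-hop 25.44.62.131 via wlan0 (matched /0)


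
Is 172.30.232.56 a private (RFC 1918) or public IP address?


RFC 1918 private ranges:
  10.0.0.0/8 (10.0.0.0 - 10.255.255.255)
  172.16.0.0/12 (172.16.0.0 - 172.31.255.255)
  192.168.0.0/16 (192.168.0.0 - 192.168.255.255)
Private (in 172.16.0.0/12)


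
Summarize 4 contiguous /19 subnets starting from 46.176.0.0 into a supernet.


Original prefix: /19
Number of subnets: 4 = 2^2
New prefix = 19 - 2 = 17
Supernet: 46.176.0.0/17


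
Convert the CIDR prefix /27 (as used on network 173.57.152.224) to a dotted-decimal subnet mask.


/27 means 27 network bits, 5 host bits
Binary: 11111111111111111111111111100000
Mask: 255.255.255.224


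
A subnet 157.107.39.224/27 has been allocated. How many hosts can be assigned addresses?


Host bits = 32 - 27 = 5
Total addresses = 2^5 = 32
Usable = total - 2 (network and broadcast)
Usable hosts: 30


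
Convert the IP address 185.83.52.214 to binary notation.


185 = 10111001
83 = 01010011
52 = 00110100
214 = 11010110
Binary: 10111001.01010011.00110100.11010110


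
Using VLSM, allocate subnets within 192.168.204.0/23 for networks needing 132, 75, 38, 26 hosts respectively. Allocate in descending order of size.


132 hosts -> /24 (254 usable): 192.168.204.0/24
75 hosts -> /25 (126 usable): 192.168.205.0/25
38 hosts -> /26 (62 usable): 192.168.205.128/26
26 hosts -> /27 (30 usable): 192.168.205.192/27
Allocation: 192.168.204.0/24 (132 hosts, 254 usable); 192.168.205.0/25 (75 hosts, 126 usable); 192.168.205.128/26 (38 hosts, 62 usable); 192.168.205.192/27 (26 hosts, 30 usable)


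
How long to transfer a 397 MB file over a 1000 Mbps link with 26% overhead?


Effective throughput = 1000 * (1 - 26/100) = 740 Mbps
File size in Mb = 397 * 8 = 3176 Mb
Time = 3176 / 740
Time = 4.2919 seconds


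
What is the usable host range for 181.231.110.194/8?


Network: 181.0.0.0
Broadcast: 181.255.255.255
First usable = network + 1
Last usable = broadcast - 1
Range: 181.0.0.1 to 181.255.255.254


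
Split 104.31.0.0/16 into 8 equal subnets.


New prefix = 16 + 3 = 19
Each subnet has 8192 addresses
  104.31.0.0/19
  104.31.32.0/19
  104.31.64.0/19
  104.31.96.0/19
  104.31.128.0/19
  104.31.160.0/19
  104.31.192.0/19
  104.31.224.0/19
Subnets: 104.31.0.0/19, 104.31.32.0/19, 104.31.64.0/19, 104.31.96.0/19, 104.31.128.0/19, 104.31.160.0/19, 104.31.192.0/19, 104.31.224.0/19


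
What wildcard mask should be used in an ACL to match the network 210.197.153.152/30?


Subnet mask: 255.255.255.252
Wildcard = 255.255.255.255 - subnet mask
255 - 255 = 0
255 - 255 = 0
255 - 255 = 0
255 - 252 = 3
Wildcard: 0.0.0.3


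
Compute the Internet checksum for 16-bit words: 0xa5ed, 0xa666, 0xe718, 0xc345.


Sum all words (with carry folding):
+ 0xa5ed = 0xa5ed
+ 0xa666 = 0x4c54
+ 0xe718 = 0x336d
+ 0xc345 = 0xf6b2
One's complement: ~0xf6b2
Checksum = 0x094d


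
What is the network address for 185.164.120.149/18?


IP:   10111001.10100100.01111000.10010101
Mask: 11111111.11111111.11000000.00000000
AND operation:
Net:  10111001.10100100.01000000.00000000
Network: 185.164.64.0/18


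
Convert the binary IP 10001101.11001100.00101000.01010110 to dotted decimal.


10001101 = 141
11001100 = 204
00101000 = 40
01010110 = 86
IP: 141.204.40.86


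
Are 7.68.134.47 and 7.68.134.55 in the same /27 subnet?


Mask: 255.255.255.224
7.68.134.47 AND mask = 7.68.134.32
7.68.134.55 AND mask = 7.68.134.32
Yes, same subnet (7.68.134.32)


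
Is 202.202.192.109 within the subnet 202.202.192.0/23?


Subnet network: 202.202.192.0
Test IP AND mask: 202.202.192.0
Yes, 202.202.192.109 is in 202.202.192.0/23


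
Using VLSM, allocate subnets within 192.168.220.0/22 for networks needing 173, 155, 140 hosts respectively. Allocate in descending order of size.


173 hosts -> /24 (254 usable): 192.168.220.0/24
155 hosts -> /24 (254 usable): 192.168.221.0/24
140 hosts -> /24 (254 usable): 192.168.222.0/24
Allocation: 192.168.220.0/24 (173 hosts, 254 usable); 192.168.221.0/24 (155 hosts, 254 usable); 192.168.222.0/24 (140 hosts, 254 usable)


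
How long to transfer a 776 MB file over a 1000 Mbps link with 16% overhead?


Effective throughput = 1000 * (1 - 16/100) = 840 Mbps
File size in Mb = 776 * 8 = 6208 Mb
Time = 6208 / 840
Time = 7.3905 seconds


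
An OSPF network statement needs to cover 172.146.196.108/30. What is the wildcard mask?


Subnet mask: 255.255.255.252
Wildcard = 255.255.255.255 - subnet mask
255 - 255 = 0
255 - 255 = 0
255 - 255 = 0
255 - 252 = 3
Wildcard: 0.0.0.3


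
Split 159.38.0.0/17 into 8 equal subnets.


New prefix = 17 + 3 = 20
Each subnet has 4096 addresses
  159.38.0.0/20
  159.38.16.0/20
  159.38.32.0/20
  159.38.48.0/20
  159.38.64.0/20
  159.38.80.0/20
  159.38.96.0/20
  159.38.112.0/20
Subnets: 159.38.0.0/20, 159.38.16.0/20, 159.38.32.0/20, 159.38.48.0/20, 159.38.64.0/20, 159.38.80.0/20, 159.38.96.0/20, 159.38.112.0/20


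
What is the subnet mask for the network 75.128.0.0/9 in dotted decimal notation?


/9 means 9 network bits, 23 host bits
Binary: 11111111100000000000000000000000
Mask: 255.128.0.0


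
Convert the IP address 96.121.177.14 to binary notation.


96 = 01100000
121 = 01111001
177 = 10110001
14 = 00001110
Binary: 01100000.01111001.10110001.00001110


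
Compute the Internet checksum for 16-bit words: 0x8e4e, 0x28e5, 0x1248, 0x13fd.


Sum all words (with carry folding):
+ 0x8e4e = 0x8e4e
+ 0x28e5 = 0xb733
+ 0x1248 = 0xc97b
+ 0x13fd = 0xdd78
One's complement: ~0xdd78
Checksum = 0x2287


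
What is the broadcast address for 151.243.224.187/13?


Network: 151.240.0.0/13
Host bits = 19
Set all host bits to 1:
Broadcast: 151.247.255.255


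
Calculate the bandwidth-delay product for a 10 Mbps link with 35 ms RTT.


BDP = bandwidth * RTT
= 10 Mbps * 35 ms
= 10 * 1e6 * 35 / 1000 bits
= 350000 bits
= 43750 bytes
= 42.7246 KB
BDP = 350000 bits (43750 bytes)


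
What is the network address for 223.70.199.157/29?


IP:   11011111.01000110.11000111.10011101
Mask: 11111111.11111111.11111111.11111000
AND operation:
Net:  11011111.01000110.11000111.10011000
Network: 223.70.199.152/29


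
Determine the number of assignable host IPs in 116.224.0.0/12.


Host bits = 32 - 12 = 20
Total addresses = 2^20 = 1048576
Usable = total - 2 (network and broadcast)
Usable hosts: 1048574


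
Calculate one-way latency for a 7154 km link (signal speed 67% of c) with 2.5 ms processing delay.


Speed = 0.67 * 3e5 km/s = 201000 km/s
Propagation delay = 7154 / 201000 = 0.0356 s = 35.592 ms
Processing delay = 2.5 ms
Total one-way latency = 38.092 ms


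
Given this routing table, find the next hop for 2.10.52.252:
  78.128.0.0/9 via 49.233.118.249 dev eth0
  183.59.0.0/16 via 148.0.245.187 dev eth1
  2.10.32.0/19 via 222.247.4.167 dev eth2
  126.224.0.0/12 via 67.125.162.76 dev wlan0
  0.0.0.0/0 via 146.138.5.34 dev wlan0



Longest prefix match for 2.10.52.252:
  /9 78.128.0.0: no
  /16 183.59.0.0: no
  /19 2.10.32.0: MATCH
  /12 126.224.0.0: no
  /0 0.0.0.0: MATCH
Selected: next-hop 222.247.4.167 via eth2 (matched /19)


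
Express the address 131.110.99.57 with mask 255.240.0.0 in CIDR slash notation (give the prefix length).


Binary: 11111111.11110000.00000000.00000000
Count leading 1s
Prefix: /12


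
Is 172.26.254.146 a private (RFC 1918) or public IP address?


RFC 1918 private ranges:
  10.0.0.0/8 (10.0.0.0 - 10.255.255.255)
  172.16.0.0/12 (172.16.0.0 - 172.31.255.255)
  192.168.0.0/16 (192.168.0.0 - 192.168.255.255)
Private (in 172.16.0.0/12)


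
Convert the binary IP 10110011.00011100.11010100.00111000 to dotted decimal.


10110011 = 179
00011100 = 28
11010100 = 212
00111000 = 56
IP: 179.28.212.56


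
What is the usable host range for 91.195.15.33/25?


Network: 91.195.15.0
Broadcast: 91.195.15.127
First usable = network + 1
Last usable = broadcast - 1
Range: 91.195.15.1 to 91.195.15.126


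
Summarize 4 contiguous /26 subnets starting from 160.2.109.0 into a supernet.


Original prefix: /26
Number of subnets: 4 = 2^2
New prefix = 26 - 2 = 24
Supernet: 160.2.109.0/24


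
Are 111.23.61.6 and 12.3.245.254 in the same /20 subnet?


Mask: 255.255.240.0
111.23.61.6 AND mask = 111.23.48.0
12.3.245.254 AND mask = 12.3.240.0
No, different subnets (111.23.48.0 vs 12.3.240.0)


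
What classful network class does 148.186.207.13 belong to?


First octet: 148
Binary: 10010100
10xxxxxx -> Class B (128-191)
Class B, default mask 255.255.0.0 (/16)


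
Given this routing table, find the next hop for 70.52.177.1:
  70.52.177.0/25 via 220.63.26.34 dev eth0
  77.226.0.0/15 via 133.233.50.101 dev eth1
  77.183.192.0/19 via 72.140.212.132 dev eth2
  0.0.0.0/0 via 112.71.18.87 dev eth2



Longest prefix match for 70.52.177.1:
  /25 70.52.177.0: MATCH
  /15 77.226.0.0: no
  /19 77.183.192.0: no
  /0 0.0.0.0: MATCH
Selected: next-hop 220.63.26.34 via eth0 (matched /25)


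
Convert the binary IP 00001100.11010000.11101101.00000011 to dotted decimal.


00001100 = 12
11010000 = 208
11101101 = 237
00000011 = 3
IP: 12.208.237.3


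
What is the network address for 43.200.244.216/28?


IP:   00101011.11001000.11110100.11011000
Mask: 11111111.11111111.11111111.11110000
AND operation:
Net:  00101011.11001000.11110100.11010000
Network: 43.200.244.208/28


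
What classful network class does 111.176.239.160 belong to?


First octet: 111
Binary: 01101111
0xxxxxxx -> Class A (1-126)
Class A, default mask 255.0.0.0 (/8)


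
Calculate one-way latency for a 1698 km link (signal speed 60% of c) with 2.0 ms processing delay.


Speed = 0.6 * 3e5 km/s = 180000 km/s
Propagation delay = 1698 / 180000 = 0.0094 s = 9.4333 ms
Processing delay = 2.0 ms
Total one-way latency = 11.4333 ms


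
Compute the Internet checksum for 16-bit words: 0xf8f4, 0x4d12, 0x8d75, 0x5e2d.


Sum all words (with carry folding):
+ 0xf8f4 = 0xf8f4
+ 0x4d12 = 0x4607
+ 0x8d75 = 0xd37c
+ 0x5e2d = 0x31aa
One's complement: ~0x31aa
Checksum = 0xce55


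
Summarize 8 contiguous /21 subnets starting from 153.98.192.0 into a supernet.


Original prefix: /21
Number of subnets: 8 = 2^3
New prefix = 21 - 3 = 18
Supernet: 153.98.192.0/18


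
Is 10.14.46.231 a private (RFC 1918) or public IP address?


RFC 1918 private ranges:
  10.0.0.0/8 (10.0.0.0 - 10.255.255.255)
  172.16.0.0/12 (172.16.0.0 - 172.31.255.255)
  192.168.0.0/16 (192.168.0.0 - 192.168.255.255)
Private (in 10.0.0.0/8)


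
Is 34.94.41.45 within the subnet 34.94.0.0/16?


Subnet network: 34.94.0.0
Test IP AND mask: 34.94.0.0
Yes, 34.94.41.45 is in 34.94.0.0/16


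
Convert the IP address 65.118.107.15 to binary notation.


65 = 01000001
118 = 01110110
107 = 01101011
15 = 00001111
Binary: 01000001.01110110.01101011.00001111


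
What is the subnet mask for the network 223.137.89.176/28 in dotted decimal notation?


/28 means 28 network bits, 4 host bits
Binary: 11111111111111111111111111110000
Mask: 255.255.255.240


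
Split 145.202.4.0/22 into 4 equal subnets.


New prefix = 22 + 2 = 24
Each subnet has 256 addresses
  145.202.4.0/24
  145.202.5.0/24
  145.202.6.0/24
  145.202.7.0/24
Subnets: 145.202.4.0/24, 145.202.5.0/24, 145.202.6.0/24, 145.202.7.0/24


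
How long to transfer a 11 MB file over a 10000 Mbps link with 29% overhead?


Effective throughput = 10000 * (1 - 29/100) = 7100 Mbps
File size in Mb = 11 * 8 = 88 Mb
Time = 88 / 7100
Time = 0.0124 seconds


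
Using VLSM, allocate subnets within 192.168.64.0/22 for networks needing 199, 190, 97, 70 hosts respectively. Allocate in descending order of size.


199 hosts -> /24 (254 usable): 192.168.64.0/24
190 hosts -> /24 (254 usable): 192.168.65.0/24
97 hosts -> /25 (126 usable): 192.168.66.0/25
70 hosts -> /25 (126 usable): 192.168.66.128/25
Allocation: 192.168.64.0/24 (199 hosts, 254 usable); 192.168.65.0/24 (190 hosts, 254 usable); 192.168.66.0/25 (97 hosts, 126 usable); 192.168.66.128/25 (70 hosts, 126 usable)


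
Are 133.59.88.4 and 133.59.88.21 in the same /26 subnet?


Mask: 255.255.255.192
133.59.88.4 AND mask = 133.59.88.0
133.59.88.21 AND mask = 133.59.88.0
Yes, same subnet (133.59.88.0)


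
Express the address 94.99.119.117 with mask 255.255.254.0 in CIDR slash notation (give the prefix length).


Binary: 11111111.11111111.11111110.00000000
Count leading 1s
Prefix: /23


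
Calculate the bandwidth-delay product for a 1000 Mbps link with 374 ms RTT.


BDP = bandwidth * RTT
= 1000 Mbps * 374 ms
= 1000 * 1e6 * 374 / 1000 bits
= 374000000 bits
= 46750000 bytes
= 45654.2969 KB
BDP = 374000000 bits (46750000 bytes)


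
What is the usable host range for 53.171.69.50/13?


Network: 53.168.0.0
Broadcast: 53.175.255.255
First usable = network + 1
Last usable = broadcast - 1
Range: 53.168.0.1 to 53.175.255.254


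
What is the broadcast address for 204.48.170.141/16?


Network: 204.48.0.0/16
Host bits = 16
Set all host bits to 1:
Broadcast: 204.48.255.255


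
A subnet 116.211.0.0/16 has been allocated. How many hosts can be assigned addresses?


Host bits = 32 - 16 = 16
Total addresses = 2^16 = 65536
Usable = total - 2 (network and broadcast)
Usable hosts: 65534


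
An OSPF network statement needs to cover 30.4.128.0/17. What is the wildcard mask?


Subnet mask: 255.255.128.0
Wildcard = 255.255.255.255 - subnet mask
255 - 255 = 0
255 - 255 = 0
255 - 128 = 127
255 - 0 = 255
Wildcard: 0.0.127.255


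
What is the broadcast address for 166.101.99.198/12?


Network: 166.96.0.0/12
Host bits = 20
Set all host bits to 1:
Broadcast: 166.111.255.255


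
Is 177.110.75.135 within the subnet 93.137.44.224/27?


Subnet network: 93.137.44.224
Test IP AND mask: 177.110.75.128
No, 177.110.75.135 is not in 93.137.44.224/27
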